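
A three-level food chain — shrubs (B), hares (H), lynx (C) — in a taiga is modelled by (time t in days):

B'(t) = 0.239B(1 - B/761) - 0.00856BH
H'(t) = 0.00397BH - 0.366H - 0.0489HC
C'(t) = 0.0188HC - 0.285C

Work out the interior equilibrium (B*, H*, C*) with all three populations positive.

From dC/dt = 0: 0.0188H* = 0.285, so H* = 15.2.
From dB/dt = 0: 0.239(1 - B*/761) = 0.00856·15.2, giving B* = 761·(1 - 0.543) = 348.
From dH/dt = 0: 0.00397·348 - 0.366 = 0.0489C*, so C* = 1.01/0.0489 = 20.8.

B* ≈ 348, H* ≈ 15.2, C* ≈ 20.8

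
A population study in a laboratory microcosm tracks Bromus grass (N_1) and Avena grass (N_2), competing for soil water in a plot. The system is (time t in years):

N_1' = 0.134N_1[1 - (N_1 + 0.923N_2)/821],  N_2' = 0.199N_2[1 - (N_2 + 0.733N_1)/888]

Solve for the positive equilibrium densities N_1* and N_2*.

N_1* ≈ 4.25, N_2* ≈ 885

Setting both brackets to zero gives the nullclines N_1 + 0.923N_2 = 821 and 0.733N_1 + N_2 = 888.
Substituting N_2 = 888 - 0.733N_1 into the first: N_1(1 - 0.923·0.733) = 821 - 0.923·888.
So N_1* = 1.38/0.323 = 4.25, and then N_2* = 888 - 0.733·4.25 = 885.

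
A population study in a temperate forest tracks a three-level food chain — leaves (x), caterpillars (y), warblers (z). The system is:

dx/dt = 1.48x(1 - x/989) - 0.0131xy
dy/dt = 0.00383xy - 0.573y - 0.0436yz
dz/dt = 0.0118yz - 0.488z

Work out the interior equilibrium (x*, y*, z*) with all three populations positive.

x* ≈ 627, y* ≈ 41.4, z* ≈ 41.9

From dz/dt = 0: 0.0118y* = 0.488, so y* = 41.4.
From dx/dt = 0: 1.48(1 - x*/989) = 0.0131·41.4, giving x* = 989·(1 - 0.366) = 627.
From dy/dt = 0: 0.00383·627 - 0.573 = 0.0436z*, so z* = 1.83/0.0436 = 41.9.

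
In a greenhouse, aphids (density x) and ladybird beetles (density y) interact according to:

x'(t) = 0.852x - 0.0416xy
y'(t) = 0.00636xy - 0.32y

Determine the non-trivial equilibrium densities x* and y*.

x* ≈ 50.3, y* ≈ 20.5

Set dy/dt = 0 with y > 0: 0.00636x - 0.32 = 0, so x* = 0.32/0.00636 = 50.3.
Set dx/dt = 0 with x > 0: 0.852 - 0.0416y = 0, so y* = 0.852/0.0416 = 20.5.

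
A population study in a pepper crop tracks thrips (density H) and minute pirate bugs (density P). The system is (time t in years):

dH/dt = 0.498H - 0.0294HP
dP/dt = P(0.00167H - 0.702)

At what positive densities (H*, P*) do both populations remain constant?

Set dP/dt = 0 with P > 0: 0.00167H - 0.702 = 0, so H* = 0.702/0.00167 = 420.
Set dH/dt = 0 with H > 0: 0.498 - 0.0294P = 0, so P* = 0.498/0.0294 = 16.9.

H* ≈ 420, P* ≈ 16.9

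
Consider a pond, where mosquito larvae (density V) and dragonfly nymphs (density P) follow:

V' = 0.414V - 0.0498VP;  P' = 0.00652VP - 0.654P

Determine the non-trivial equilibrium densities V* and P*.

V* ≈ 100, P* ≈ 8.31

Set dP/dt = 0 with P > 0: 0.00652V - 0.654 = 0, so V* = 0.654/0.00652 = 100.
Set dV/dt = 0 with V > 0: 0.414 - 0.0498P = 0, so P* = 0.414/0.0498 = 8.31.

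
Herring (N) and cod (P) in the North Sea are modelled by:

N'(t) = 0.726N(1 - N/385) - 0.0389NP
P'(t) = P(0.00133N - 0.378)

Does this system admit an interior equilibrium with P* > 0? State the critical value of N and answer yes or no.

Threshold N = 284; K > 284, so yes, the predator persists.

The predator equation gives dP/dt > 0 only when N > 0.378/0.00133 = 284.
Without the predator, N → K = 385. Since 385 > 284, the predator can invade and persist.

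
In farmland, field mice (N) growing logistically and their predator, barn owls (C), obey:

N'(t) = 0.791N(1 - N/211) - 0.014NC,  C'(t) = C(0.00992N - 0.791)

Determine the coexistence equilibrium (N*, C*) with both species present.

N* ≈ 79.7, C* ≈ 35.1

From dC/dt = 0 with C > 0: 0.00992N* = 0.791, so N* = 79.7.
Substitute into dN/dt = 0: 0.791(1 - 79.7/211) = 0.014C*.
The bracket is 0.622, giving C* = 0.492/0.014 = 35.1.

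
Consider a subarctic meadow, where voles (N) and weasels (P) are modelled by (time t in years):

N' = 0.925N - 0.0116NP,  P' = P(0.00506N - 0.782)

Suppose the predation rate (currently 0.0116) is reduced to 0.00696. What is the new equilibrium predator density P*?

P* ≈ 133

At the interior fixed point, setting dN/dt = 0 with N > 0 fixes P* = (prey growth rate)/(NP coefficient) — independent of the other coefficients.
With the change, P* = 0.925/0.00696 = 133; it rises from 79.7.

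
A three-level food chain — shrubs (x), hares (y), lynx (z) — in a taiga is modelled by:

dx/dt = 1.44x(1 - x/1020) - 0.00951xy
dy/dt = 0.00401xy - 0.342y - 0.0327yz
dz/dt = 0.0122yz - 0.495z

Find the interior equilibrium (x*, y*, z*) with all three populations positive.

x* ≈ 747, y* ≈ 40.6, z* ≈ 81.1

From dz/dt = 0: 0.0122y* = 0.495, so y* = 40.6.
From dx/dt = 0: 1.44(1 - x*/1020) = 0.00951·40.6, giving x* = 1020·(1 - 0.268) = 747.
From dy/dt = 0: 0.00401·747 - 0.342 = 0.0327z*, so z* = 2.65/0.0327 = 81.1.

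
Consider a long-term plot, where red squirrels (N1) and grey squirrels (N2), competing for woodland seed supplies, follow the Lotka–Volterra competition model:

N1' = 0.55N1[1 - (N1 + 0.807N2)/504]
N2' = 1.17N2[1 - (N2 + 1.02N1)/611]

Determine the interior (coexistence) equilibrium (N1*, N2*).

Setting both brackets to zero gives the nullclines N1 + 0.807N2 = 504 and 1.02N1 + N2 = 611.
Substituting N2 = 611 - 1.02N1 into the first: N1(1 - 0.807·1.02) = 504 - 0.807·611.
So N1* = 10.9/0.177 = 61.8, and then N2* = 611 - 1.02·61.8 = 548.

N1* ≈ 61.8, N2* ≈ 548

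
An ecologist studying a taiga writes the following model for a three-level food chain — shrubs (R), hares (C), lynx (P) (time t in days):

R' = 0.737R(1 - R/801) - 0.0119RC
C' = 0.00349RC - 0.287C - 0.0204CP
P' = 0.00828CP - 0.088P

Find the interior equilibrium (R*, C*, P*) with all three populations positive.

From dP/dt = 0: 0.00828C* = 0.088, so C* = 10.6.
From dR/dt = 0: 0.737(1 - R*/801) = 0.0119·10.6, giving R* = 801·(1 - 0.172) = 664.
From dC/dt = 0: 0.00349·664 - 0.287 = 0.0204P*, so P* = 2.03/0.0204 = 99.4.

R* ≈ 664, C* ≈ 10.6, P* ≈ 99.4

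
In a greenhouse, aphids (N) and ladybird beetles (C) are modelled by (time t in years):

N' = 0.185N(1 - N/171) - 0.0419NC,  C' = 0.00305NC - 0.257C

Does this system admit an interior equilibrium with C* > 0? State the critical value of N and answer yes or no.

Threshold N = 84.3; K > 84.3, so yes, the predator persists.

The predator equation gives dC/dt > 0 only when N > 0.257/0.00305 = 84.3.
Without the predator, N → K = 171. Since 171 > 84.3, the predator can invade and persist.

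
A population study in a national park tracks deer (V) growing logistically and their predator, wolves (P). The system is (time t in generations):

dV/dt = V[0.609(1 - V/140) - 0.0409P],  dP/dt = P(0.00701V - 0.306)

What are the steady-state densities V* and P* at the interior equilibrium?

V* ≈ 43.7, P* ≈ 10.2

From dP/dt = 0 with P > 0: 0.00701V* = 0.306, so V* = 43.7.
Substitute into dV/dt = 0: 0.609(1 - 43.7/140) = 0.0409P*.
The bracket is 0.688, giving P* = 0.419/0.0409 = 10.2.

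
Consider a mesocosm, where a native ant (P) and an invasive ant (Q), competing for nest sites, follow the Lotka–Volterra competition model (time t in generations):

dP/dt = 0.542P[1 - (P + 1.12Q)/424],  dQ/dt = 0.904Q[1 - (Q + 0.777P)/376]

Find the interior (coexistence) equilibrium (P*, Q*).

Setting both brackets to zero gives the nullclines P + 1.12Q = 424 and 0.777P + Q = 376.
Substituting Q = 376 - 0.777P into the first: P(1 - 1.12·0.777) = 424 - 1.12·376.
So P* = 2.88/0.13 = 22.2, and then Q* = 376 - 0.777·22.2 = 359.

P* ≈ 22.2, Q* ≈ 359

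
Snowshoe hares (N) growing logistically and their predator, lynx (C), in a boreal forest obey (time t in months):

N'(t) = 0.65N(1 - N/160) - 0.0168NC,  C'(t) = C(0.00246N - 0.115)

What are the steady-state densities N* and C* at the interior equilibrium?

N* ≈ 46.7, C* ≈ 27.4

From dC/dt = 0 with C > 0: 0.00246N* = 0.115, so N* = 46.7.
Substitute into dN/dt = 0: 0.65(1 - 46.7/160) = 0.0168C*.
The bracket is 0.708, giving C* = 0.46/0.0168 = 27.4.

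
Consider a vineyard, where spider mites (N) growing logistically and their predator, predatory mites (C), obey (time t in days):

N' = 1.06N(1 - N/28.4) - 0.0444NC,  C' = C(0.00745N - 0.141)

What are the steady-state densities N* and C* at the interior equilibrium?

From dC/dt = 0 with C > 0: 0.00745N* = 0.141, so N* = 18.9.
Substitute into dN/dt = 0: 1.06(1 - 18.9/28.4) = 0.0444C*.
The bracket is 0.334, giving C* = 0.354/0.0444 = 7.96.

N* ≈ 18.9, C* ≈ 7.96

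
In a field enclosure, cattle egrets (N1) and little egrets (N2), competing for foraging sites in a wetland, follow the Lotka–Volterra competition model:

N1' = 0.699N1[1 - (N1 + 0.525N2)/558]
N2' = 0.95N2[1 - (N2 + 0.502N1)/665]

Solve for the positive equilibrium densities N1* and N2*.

Setting both brackets to zero gives the nullclines N1 + 0.525N2 = 558 and 0.502N1 + N2 = 665.
Substituting N2 = 665 - 0.502N1 into the first: N1(1 - 0.525·0.502) = 558 - 0.525·665.
So N1* = 209/0.736 = 284, and then N2* = 665 - 0.502·284 = 523.

N1* ≈ 284, N2* ≈ 523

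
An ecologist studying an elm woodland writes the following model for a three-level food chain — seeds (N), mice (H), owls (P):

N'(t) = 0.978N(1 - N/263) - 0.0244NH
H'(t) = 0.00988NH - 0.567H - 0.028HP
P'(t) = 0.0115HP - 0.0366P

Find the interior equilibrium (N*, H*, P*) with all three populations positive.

From dP/dt = 0: 0.0115H* = 0.0366, so H* = 3.18.
From dN/dt = 0: 0.978(1 - N*/263) = 0.0244·3.18, giving N* = 263·(1 - 0.0794) = 242.
From dH/dt = 0: 0.00988·242 - 0.567 = 0.028P*, so P* = 1.83/0.028 = 65.2.

N* ≈ 242, H* ≈ 3.18, P* ≈ 65.2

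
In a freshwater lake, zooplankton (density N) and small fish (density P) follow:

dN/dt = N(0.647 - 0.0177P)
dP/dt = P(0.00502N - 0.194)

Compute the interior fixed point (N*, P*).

N* ≈ 38.6, P* ≈ 36.6

Set dP/dt = 0 with P > 0: 0.00502N - 0.194 = 0, so N* = 0.194/0.00502 = 38.6.
Set dN/dt = 0 with N > 0: 0.647 - 0.0177P = 0, so P* = 0.647/0.0177 = 36.6.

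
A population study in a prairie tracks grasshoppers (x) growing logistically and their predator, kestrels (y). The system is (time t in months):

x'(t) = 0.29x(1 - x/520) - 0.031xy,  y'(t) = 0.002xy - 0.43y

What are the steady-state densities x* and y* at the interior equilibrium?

From dy/dt = 0 with y > 0: 0.002x* = 0.43, so x* = 215.
Substitute into dx/dt = 0: 0.29(1 - 215/520) = 0.031y*.
The bracket is 0.587, giving y* = 0.17/0.031 = 5.49.

x* ≈ 215, y* ≈ 5.49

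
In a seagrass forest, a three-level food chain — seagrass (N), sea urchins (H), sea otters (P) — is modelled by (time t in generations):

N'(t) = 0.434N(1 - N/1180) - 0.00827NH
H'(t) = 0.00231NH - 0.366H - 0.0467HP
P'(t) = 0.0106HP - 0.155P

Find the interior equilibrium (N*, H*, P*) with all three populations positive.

N* ≈ 851, H* ≈ 14.6, P* ≈ 34.3

From dP/dt = 0: 0.0106H* = 0.155, so H* = 14.6.
From dN/dt = 0: 0.434(1 - N*/1180) = 0.00827·14.6, giving N* = 1180·(1 - 0.279) = 851.
From dH/dt = 0: 0.00231·851 - 0.366 = 0.0467P*, so P* = 1.6/0.0467 = 34.3.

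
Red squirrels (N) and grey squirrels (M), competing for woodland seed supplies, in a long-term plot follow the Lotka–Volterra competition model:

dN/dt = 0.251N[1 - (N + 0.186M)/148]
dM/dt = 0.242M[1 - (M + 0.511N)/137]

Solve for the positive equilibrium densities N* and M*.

N* ≈ 135, M* ≈ 67.8

Setting both brackets to zero gives the nullclines N + 0.186M = 148 and 0.511N + M = 137.
Substituting M = 137 - 0.511N into the first: N(1 - 0.186·0.511) = 148 - 0.186·137.
So N* = 123/0.905 = 135, and then M* = 137 - 0.511·135 = 67.8.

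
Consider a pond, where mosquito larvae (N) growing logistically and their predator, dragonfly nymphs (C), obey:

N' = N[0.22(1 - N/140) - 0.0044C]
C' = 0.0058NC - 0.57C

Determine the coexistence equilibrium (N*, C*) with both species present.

From dC/dt = 0 with C > 0: 0.0058N* = 0.57, so N* = 98.3.
Substitute into dN/dt = 0: 0.22(1 - 98.3/140) = 0.0044C*.
The bracket is 0.298, giving C* = 0.0656/0.0044 = 14.9.

N* ≈ 98.3, C* ≈ 14.9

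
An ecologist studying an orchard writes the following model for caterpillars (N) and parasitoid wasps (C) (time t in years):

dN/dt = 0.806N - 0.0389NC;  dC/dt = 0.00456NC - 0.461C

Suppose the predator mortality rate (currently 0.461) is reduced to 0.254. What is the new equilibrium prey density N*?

At the interior fixed point, setting dC/dt = 0 with C > 0 fixes N* = (predator death rate)/(NC coefficient) — independent of the other coefficients.
With the change, N* = 0.254/0.00456 = 55.7; it falls from 101.

N* ≈ 55.7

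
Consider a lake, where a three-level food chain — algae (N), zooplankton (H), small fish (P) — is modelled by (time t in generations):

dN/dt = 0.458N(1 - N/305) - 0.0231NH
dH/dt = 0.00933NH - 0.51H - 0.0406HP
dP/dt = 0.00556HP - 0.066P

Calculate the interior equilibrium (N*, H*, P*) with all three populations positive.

N* ≈ 122, H* ≈ 11.9, P* ≈ 15.6

From dP/dt = 0: 0.00556H* = 0.066, so H* = 11.9.
From dN/dt = 0: 0.458(1 - N*/305) = 0.0231·11.9, giving N* = 305·(1 - 0.599) = 122.
From dH/dt = 0: 0.00933·122 - 0.51 = 0.0406P*, so P* = 0.632/0.0406 = 15.6.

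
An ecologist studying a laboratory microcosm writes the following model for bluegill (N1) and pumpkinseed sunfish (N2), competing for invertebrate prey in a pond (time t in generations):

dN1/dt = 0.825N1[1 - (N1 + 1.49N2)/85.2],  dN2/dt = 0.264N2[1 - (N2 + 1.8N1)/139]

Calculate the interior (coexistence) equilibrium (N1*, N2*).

Setting both brackets to zero gives the nullclines N1 + 1.49N2 = 85.2 and 1.8N1 + N2 = 139.
Substituting N2 = 139 - 1.8N1 into the first: N1(1 - 1.49·1.8) = 85.2 - 1.49·139.
So N1* = -122/-1.68 = 72.5, and then N2* = 139 - 1.8·72.5 = 8.54.

N1* ≈ 72.5, N2* ≈ 8.54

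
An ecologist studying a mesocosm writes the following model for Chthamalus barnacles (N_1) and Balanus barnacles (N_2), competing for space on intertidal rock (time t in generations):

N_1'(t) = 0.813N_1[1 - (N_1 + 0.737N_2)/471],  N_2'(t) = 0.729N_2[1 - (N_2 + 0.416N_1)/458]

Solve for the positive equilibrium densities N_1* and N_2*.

N_1* ≈ 192, N_2* ≈ 378

Setting both brackets to zero gives the nullclines N_1 + 0.737N_2 = 471 and 0.416N_1 + N_2 = 458.
Substituting N_2 = 458 - 0.416N_1 into the first: N_1(1 - 0.737·0.416) = 471 - 0.737·458.
So N_1* = 133/0.693 = 192, and then N_2* = 458 - 0.416·192 = 378.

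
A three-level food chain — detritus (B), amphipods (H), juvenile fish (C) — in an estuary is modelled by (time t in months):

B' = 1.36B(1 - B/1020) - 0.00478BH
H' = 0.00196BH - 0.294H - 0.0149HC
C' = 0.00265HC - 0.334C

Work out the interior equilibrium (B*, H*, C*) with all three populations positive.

B* ≈ 568, H* ≈ 126, C* ≈ 55

From dC/dt = 0: 0.00265H* = 0.334, so H* = 126.
From dB/dt = 0: 1.36(1 - B*/1020) = 0.00478·126, giving B* = 1020·(1 - 0.443) = 568.
From dH/dt = 0: 0.00196·568 - 0.294 = 0.0149C*, so C* = 0.82/0.0149 = 55.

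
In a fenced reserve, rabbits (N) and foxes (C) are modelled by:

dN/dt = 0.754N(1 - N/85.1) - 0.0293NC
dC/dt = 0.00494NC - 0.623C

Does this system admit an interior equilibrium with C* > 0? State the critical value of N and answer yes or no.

The predator equation gives dC/dt > 0 only when N > 0.623/0.00494 = 126.
Without the predator, N → K = 85.1. Since 85.1 < 126, the predator cannot invade.

Threshold N = 126; K < 126, so no, the predator goes extinct.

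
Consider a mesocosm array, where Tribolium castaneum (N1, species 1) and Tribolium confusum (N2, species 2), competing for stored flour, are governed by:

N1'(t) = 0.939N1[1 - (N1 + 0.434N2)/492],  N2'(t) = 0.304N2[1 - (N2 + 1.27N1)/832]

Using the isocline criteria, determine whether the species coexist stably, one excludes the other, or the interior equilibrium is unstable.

Compare the nullcline intercepts: K1/α12 = 492/0.434 = 1130 > K2 = 832; K2/α21 = 832/1.27 = 655 > K1 = 492.
Since both inequalities hold, each species can invade when rare, so the interior equilibrium is stable.

stable coexistence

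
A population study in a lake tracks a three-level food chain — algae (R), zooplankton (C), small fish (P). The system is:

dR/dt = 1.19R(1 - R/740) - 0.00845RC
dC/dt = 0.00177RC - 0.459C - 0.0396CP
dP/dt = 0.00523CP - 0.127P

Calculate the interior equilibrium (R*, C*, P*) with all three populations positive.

From dP/dt = 0: 0.00523C* = 0.127, so C* = 24.3.
From dR/dt = 0: 1.19(1 - R*/740) = 0.00845·24.3, giving R* = 740·(1 - 0.172) = 612.
From dC/dt = 0: 0.00177·612 - 0.459 = 0.0396P*, so P* = 0.625/0.0396 = 15.8.

R* ≈ 612, C* ≈ 24.3, P* ≈ 15.8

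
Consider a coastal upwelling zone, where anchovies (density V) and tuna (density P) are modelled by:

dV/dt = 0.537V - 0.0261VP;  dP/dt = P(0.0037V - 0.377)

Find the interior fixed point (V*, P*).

V* ≈ 102, P* ≈ 20.6

Set dP/dt = 0 with P > 0: 0.0037V - 0.377 = 0, so V* = 0.377/0.0037 = 102.
Set dV/dt = 0 with V > 0: 0.537 - 0.0261P = 0, so P* = 0.537/0.0261 = 20.6.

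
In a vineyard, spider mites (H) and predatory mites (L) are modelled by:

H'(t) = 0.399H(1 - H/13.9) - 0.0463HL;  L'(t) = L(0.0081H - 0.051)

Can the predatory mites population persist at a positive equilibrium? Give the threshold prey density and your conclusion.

The predator equation gives dL/dt > 0 only when H > 0.051/0.0081 = 6.3.
Without the predator, H → K = 13.9. Since 13.9 > 6.3, the predator can invade and persist.

Threshold H = 6.3; K > 6.3, so yes, the predator persists.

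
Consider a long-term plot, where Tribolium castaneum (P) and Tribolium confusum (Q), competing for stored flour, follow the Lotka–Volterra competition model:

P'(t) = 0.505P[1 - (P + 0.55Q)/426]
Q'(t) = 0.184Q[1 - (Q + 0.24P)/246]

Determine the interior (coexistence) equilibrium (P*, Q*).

P* ≈ 335, Q* ≈ 166

Setting both brackets to zero gives the nullclines P + 0.55Q = 426 and 0.24P + Q = 246.
Substituting Q = 246 - 0.24P into the first: P(1 - 0.55·0.24) = 426 - 0.55·246.
So P* = 291/0.868 = 335, and then Q* = 246 - 0.24·335 = 166.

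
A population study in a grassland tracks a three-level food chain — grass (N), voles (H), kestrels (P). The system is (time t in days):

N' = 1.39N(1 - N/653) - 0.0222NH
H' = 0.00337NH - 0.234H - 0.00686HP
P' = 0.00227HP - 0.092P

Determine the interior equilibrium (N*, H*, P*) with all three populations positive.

From dP/dt = 0: 0.00227H* = 0.092, so H* = 40.5.
From dN/dt = 0: 1.39(1 - N*/653) = 0.0222·40.5, giving N* = 653·(1 - 0.647) = 230.
From dH/dt = 0: 0.00337·230 - 0.234 = 0.00686P*, so P* = 0.542/0.00686 = 79.

N* ≈ 230, H* ≈ 40.5, P* ≈ 79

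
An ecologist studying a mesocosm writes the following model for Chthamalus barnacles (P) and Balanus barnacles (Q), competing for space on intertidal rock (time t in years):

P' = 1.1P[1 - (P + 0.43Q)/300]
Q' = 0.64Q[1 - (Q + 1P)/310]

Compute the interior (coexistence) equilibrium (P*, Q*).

Setting both brackets to zero gives the nullclines P + 0.43Q = 300 and 1P + Q = 310.
Substituting Q = 310 - 1P into the first: P(1 - 0.43·1) = 300 - 0.43·310.
So P* = 167/0.57 = 292, and then Q* = 310 - 1·292 = 17.5.

P* ≈ 292, Q* ≈ 17.5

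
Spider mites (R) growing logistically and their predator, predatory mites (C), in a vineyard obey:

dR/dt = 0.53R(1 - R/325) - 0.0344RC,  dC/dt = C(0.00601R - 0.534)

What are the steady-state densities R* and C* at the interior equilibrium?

R* ≈ 88.9, C* ≈ 11.2

From dC/dt = 0 with C > 0: 0.00601R* = 0.534, so R* = 88.9.
Substitute into dR/dt = 0: 0.53(1 - 88.9/325) = 0.0344C*.
The bracket is 0.727, giving C* = 0.385/0.0344 = 11.2.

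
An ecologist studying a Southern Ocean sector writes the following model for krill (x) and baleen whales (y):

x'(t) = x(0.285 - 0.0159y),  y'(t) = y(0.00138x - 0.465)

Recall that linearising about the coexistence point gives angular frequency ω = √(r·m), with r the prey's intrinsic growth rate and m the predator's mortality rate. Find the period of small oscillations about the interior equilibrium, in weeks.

T ≈ 17.3 weeks

Here r = 0.285 and m = 0.465, so r·m = 0.133.
ω = √0.133 = 0.364 per week, hence T = 2π/ω ≈ 17.3 weeks.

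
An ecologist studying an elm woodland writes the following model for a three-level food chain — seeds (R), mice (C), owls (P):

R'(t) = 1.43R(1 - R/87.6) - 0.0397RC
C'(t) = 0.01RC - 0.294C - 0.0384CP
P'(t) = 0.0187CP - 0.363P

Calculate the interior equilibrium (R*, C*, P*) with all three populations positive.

R* ≈ 40.4, C* ≈ 19.4, P* ≈ 2.86

From dP/dt = 0: 0.0187C* = 0.363, so C* = 19.4.
From dR/dt = 0: 1.43(1 - R*/87.6) = 0.0397·19.4, giving R* = 87.6·(1 - 0.539) = 40.4.
From dC/dt = 0: 0.01·40.4 - 0.294 = 0.0384P*, so P* = 0.11/0.0384 = 2.86.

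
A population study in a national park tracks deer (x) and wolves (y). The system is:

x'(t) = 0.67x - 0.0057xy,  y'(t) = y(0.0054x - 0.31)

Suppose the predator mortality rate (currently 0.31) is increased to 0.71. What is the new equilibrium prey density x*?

At the interior fixed point, setting dy/dt = 0 with y > 0 fixes x* = (predator death rate)/(xy coefficient) — independent of the other coefficients.
With the change, x* = 0.71/0.0054 = 131; it rises from 57.4.

x* ≈ 131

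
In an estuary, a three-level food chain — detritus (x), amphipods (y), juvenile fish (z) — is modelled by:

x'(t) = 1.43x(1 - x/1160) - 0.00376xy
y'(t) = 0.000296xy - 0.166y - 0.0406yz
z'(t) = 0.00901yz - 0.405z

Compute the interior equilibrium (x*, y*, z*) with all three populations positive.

From dz/dt = 0: 0.00901y* = 0.405, so y* = 45.
From dx/dt = 0: 1.43(1 - x*/1160) = 0.00376·45, giving x* = 1160·(1 - 0.118) = 1020.
From dy/dt = 0: 0.000296·1020 - 0.166 = 0.0406z*, so z* = 0.137/0.0406 = 3.37.

x* ≈ 1020, y* ≈ 45, z* ≈ 3.37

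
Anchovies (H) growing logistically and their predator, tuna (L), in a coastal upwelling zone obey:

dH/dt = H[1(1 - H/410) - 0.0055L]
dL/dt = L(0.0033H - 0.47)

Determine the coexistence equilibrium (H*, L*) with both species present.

From dL/dt = 0 with L > 0: 0.0033H* = 0.47, so H* = 142.
Substitute into dH/dt = 0: 1(1 - 142/410) = 0.0055L*.
The bracket is 0.653, giving L* = 0.653/0.0055 = 119.

H* ≈ 142, L* ≈ 119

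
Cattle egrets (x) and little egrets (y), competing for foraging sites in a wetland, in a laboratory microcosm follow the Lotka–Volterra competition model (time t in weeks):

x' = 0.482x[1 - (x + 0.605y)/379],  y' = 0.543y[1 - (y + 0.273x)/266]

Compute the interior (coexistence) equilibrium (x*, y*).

x* ≈ 261, y* ≈ 195

Setting both brackets to zero gives the nullclines x + 0.605y = 379 and 0.273x + y = 266.
Substituting y = 266 - 0.273x into the first: x(1 - 0.605·0.273) = 379 - 0.605·266.
So x* = 218/0.835 = 261, and then y* = 266 - 0.273·261 = 195.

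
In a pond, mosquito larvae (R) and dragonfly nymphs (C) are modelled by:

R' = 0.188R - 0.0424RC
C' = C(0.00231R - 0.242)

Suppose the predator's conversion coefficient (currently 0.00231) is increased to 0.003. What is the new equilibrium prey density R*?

At the interior fixed point, setting dC/dt = 0 with C > 0 fixes R* = (predator death rate)/(RC coefficient) — independent of the other coefficients.
With the change, R* = 0.242/0.003 = 80.7; it falls from 105.

R* ≈ 80.7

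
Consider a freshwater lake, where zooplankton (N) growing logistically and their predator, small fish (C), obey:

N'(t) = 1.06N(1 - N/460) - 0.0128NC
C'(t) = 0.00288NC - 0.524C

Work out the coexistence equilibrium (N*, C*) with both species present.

From dC/dt = 0 with C > 0: 0.00288N* = 0.524, so N* = 182.
Substitute into dN/dt = 0: 1.06(1 - 182/460) = 0.0128C*.
The bracket is 0.604, giving C* = 0.641/0.0128 = 50.1.

N* ≈ 182, C* ≈ 50.1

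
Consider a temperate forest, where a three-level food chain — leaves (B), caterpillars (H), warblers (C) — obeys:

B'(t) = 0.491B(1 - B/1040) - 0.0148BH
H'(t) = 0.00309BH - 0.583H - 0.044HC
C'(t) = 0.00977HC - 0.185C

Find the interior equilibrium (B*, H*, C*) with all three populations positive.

B* ≈ 446, H* ≈ 18.9, C* ≈ 18.1

From dC/dt = 0: 0.00977H* = 0.185, so H* = 18.9.
From dB/dt = 0: 0.491(1 - B*/1040) = 0.0148·18.9, giving B* = 1040·(1 - 0.571) = 446.
From dH/dt = 0: 0.00309·446 - 0.583 = 0.044C*, so C* = 0.796/0.044 = 18.1.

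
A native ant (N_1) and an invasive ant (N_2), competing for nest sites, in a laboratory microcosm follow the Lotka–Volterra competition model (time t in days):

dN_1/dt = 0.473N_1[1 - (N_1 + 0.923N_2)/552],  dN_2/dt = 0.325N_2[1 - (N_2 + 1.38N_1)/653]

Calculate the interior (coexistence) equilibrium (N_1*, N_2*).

N_1* ≈ 185, N_2* ≈ 397

Setting both brackets to zero gives the nullclines N_1 + 0.923N_2 = 552 and 1.38N_1 + N_2 = 653.
Substituting N_2 = 653 - 1.38N_1 into the first: N_1(1 - 0.923·1.38) = 552 - 0.923·653.
So N_1* = -50.7/-0.274 = 185, and then N_2* = 653 - 1.38·185 = 397.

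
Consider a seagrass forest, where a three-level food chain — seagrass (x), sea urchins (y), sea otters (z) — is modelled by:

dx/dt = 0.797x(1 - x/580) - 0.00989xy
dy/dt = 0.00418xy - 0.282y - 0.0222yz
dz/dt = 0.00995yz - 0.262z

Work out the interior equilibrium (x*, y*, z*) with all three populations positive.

x* ≈ 390, y* ≈ 26.3, z* ≈ 60.8

From dz/dt = 0: 0.00995y* = 0.262, so y* = 26.3.
From dx/dt = 0: 0.797(1 - x*/580) = 0.00989·26.3, giving x* = 580·(1 - 0.327) = 390.
From dy/dt = 0: 0.00418·390 - 0.282 = 0.0222z*, so z* = 1.35/0.0222 = 60.8.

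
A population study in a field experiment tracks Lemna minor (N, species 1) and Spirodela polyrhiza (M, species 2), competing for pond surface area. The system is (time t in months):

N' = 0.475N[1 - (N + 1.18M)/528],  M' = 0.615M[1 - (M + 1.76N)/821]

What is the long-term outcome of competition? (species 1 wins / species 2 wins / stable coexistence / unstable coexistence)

Compare the nullcline intercepts: K1/α12 = 528/1.18 = 447 < K2 = 821; K2/α21 = 821/1.76 = 466 < K1 = 528.
Since both are reversed, neither can invade when rare; the interior point is a saddle.

unstable coexistence (outcome depends on initial conditions)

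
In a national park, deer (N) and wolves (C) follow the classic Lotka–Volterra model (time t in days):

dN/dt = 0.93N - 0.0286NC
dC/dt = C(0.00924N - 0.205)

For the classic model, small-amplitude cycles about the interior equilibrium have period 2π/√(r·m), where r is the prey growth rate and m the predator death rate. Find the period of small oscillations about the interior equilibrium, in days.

Here r = 0.93 and m = 0.205, so r·m = 0.191.
ω = √0.191 = 0.437 per day, hence T = 2π/ω ≈ 14.4 days.

T ≈ 14.4 days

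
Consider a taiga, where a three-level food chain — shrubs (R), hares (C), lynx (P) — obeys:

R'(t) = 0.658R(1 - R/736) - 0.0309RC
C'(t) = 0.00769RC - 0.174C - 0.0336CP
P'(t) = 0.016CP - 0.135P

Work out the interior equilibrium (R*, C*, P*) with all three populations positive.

R* ≈ 444, C* ≈ 8.44, P* ≈ 96.5

From dP/dt = 0: 0.016C* = 0.135, so C* = 8.44.
From dR/dt = 0: 0.658(1 - R*/736) = 0.0309·8.44, giving R* = 736·(1 - 0.396) = 444.
From dC/dt = 0: 0.00769·444 - 0.174 = 0.0336P*, so P* = 3.24/0.0336 = 96.5.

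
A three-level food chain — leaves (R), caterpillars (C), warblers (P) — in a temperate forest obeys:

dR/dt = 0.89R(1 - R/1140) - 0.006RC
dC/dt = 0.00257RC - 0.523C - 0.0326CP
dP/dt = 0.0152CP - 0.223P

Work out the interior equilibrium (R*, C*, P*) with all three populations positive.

R* ≈ 1030, C* ≈ 14.7, P* ≈ 64.9

From dP/dt = 0: 0.0152C* = 0.223, so C* = 14.7.
From dR/dt = 0: 0.89(1 - R*/1140) = 0.006·14.7, giving R* = 1140·(1 - 0.0989) = 1030.
From dC/dt = 0: 0.00257·1030 - 0.523 = 0.0326P*, so P* = 2.12/0.0326 = 64.9.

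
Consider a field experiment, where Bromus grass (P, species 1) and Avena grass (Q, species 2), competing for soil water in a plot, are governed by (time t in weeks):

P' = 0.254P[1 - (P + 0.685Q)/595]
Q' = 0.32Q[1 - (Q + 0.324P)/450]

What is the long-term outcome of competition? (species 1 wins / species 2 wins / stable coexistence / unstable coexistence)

Compare the nullcline intercepts: K1/α12 = 595/0.685 = 869 > K2 = 450; K2/α21 = 450/0.324 = 1390 > K1 = 595.
Since both inequalities hold, each species can invade when rare, so the interior equilibrium is stable.

stable coexistence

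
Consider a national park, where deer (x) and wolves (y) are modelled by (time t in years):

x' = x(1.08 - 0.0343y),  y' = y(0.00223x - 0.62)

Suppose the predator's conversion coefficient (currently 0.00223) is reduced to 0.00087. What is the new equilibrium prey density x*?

At the interior fixed point, setting dy/dt = 0 with y > 0 fixes x* = (predator death rate)/(xy coefficient) — independent of the other coefficients.
With the change, x* = 0.62/0.00087 = 713; it rises from 278.

x* ≈ 713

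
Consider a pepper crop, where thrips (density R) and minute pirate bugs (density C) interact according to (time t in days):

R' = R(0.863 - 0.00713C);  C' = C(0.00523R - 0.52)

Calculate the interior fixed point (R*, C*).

Set dC/dt = 0 with C > 0: 0.00523R - 0.52 = 0, so R* = 0.52/0.00523 = 99.4.
Set dR/dt = 0 with R > 0: 0.863 - 0.00713C = 0, so C* = 0.863/0.00713 = 121.

R* ≈ 99.4, C* ≈ 121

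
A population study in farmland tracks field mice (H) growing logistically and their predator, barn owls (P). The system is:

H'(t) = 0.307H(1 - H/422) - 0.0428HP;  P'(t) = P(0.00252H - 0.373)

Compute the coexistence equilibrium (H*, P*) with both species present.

H* ≈ 148, P* ≈ 4.66

From dP/dt = 0 with P > 0: 0.00252H* = 0.373, so H* = 148.
Substitute into dH/dt = 0: 0.307(1 - 148/422) = 0.0428P*.
The bracket is 0.649, giving P* = 0.199/0.0428 = 4.66.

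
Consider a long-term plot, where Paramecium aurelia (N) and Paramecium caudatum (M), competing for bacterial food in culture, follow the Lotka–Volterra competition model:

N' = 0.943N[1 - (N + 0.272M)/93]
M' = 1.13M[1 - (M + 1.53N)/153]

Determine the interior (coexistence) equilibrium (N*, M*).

N* ≈ 88, M* ≈ 18.3

Setting both brackets to zero gives the nullclines N + 0.272M = 93 and 1.53N + M = 153.
Substituting M = 153 - 1.53N into the first: N(1 - 0.272·1.53) = 93 - 0.272·153.
So N* = 51.4/0.584 = 88, and then M* = 153 - 1.53·88 = 18.3.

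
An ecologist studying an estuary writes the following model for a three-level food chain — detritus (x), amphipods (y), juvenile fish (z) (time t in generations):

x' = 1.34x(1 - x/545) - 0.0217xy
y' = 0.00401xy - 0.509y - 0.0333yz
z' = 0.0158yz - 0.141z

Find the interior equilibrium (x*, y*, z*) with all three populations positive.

x* ≈ 466, y* ≈ 8.92, z* ≈ 40.9

From dz/dt = 0: 0.0158y* = 0.141, so y* = 8.92.
From dx/dt = 0: 1.34(1 - x*/545) = 0.0217·8.92, giving x* = 545·(1 - 0.145) = 466.
From dy/dt = 0: 0.00401·466 - 0.509 = 0.0333z*, so z* = 1.36/0.0333 = 40.9.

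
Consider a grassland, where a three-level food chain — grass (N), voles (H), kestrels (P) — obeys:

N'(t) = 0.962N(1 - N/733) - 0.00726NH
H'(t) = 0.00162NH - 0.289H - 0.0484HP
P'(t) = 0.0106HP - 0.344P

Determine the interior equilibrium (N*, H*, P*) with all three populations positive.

From dP/dt = 0: 0.0106H* = 0.344, so H* = 32.5.
From dN/dt = 0: 0.962(1 - N*/733) = 0.00726·32.5, giving N* = 733·(1 - 0.245) = 553.
From dH/dt = 0: 0.00162·553 - 0.289 = 0.0484P*, so P* = 0.608/0.0484 = 12.6.

N* ≈ 553, H* ≈ 32.5, P* ≈ 12.6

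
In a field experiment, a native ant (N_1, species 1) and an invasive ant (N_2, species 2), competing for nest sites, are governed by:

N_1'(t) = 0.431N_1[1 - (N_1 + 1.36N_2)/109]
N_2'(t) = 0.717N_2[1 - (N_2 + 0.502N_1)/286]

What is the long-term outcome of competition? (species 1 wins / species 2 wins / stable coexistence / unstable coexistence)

Compare the nullcline intercepts: K1/α12 = 109/1.36 = 80.1 < K2 = 286; K2/α21 = 286/0.502 = 570 > K1 = 109.
Since the inequalities point opposite ways, species 2 can invade but species 1 cannot.

species 2 excludes species 1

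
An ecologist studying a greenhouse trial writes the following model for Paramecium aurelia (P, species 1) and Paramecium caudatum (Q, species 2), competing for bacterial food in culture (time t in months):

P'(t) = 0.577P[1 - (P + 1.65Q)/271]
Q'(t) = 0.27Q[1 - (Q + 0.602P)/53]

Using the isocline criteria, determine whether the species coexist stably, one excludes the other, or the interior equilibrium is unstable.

species 1 excludes species 2

Compare the nullcline intercepts: K1/α12 = 271/1.65 = 164 > K2 = 53; K2/α21 = 53/0.602 = 88 < K1 = 271.
Since the inequalities point opposite ways, species 1 can invade but species 2 cannot.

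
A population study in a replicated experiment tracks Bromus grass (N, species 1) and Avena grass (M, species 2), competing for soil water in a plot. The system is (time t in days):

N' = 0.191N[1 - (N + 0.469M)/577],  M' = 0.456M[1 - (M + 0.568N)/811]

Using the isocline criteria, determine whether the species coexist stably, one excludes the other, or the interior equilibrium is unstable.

Compare the nullcline intercepts: K1/α12 = 577/0.469 = 1230 > K2 = 811; K2/α21 = 811/0.568 = 1430 > K1 = 577.
Since both inequalities hold, each species can invade when rare, so the interior equilibrium is stable.

stable coexistence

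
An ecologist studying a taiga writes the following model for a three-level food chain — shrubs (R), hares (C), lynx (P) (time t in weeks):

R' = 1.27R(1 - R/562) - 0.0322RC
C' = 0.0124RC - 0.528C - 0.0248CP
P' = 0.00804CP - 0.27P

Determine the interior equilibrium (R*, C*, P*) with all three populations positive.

From dP/dt = 0: 0.00804C* = 0.27, so C* = 33.6.
From dR/dt = 0: 1.27(1 - R*/562) = 0.0322·33.6, giving R* = 562·(1 - 0.851) = 83.5.
From dC/dt = 0: 0.0124·83.5 - 0.528 = 0.0248P*, so P* = 0.507/0.0248 = 20.5.

R* ≈ 83.5, C* ≈ 33.6, P* ≈ 20.5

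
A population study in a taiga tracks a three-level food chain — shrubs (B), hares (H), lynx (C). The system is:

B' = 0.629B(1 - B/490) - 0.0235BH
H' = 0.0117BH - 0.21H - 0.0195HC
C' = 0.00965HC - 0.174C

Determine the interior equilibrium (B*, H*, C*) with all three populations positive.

From dC/dt = 0: 0.00965H* = 0.174, so H* = 18.
From dB/dt = 0: 0.629(1 - B*/490) = 0.0235·18, giving B* = 490·(1 - 0.674) = 160.
From dH/dt = 0: 0.0117·160 - 0.21 = 0.0195C*, so C* = 1.66/0.0195 = 85.2.

B* ≈ 160, H* ≈ 18, C* ≈ 85.2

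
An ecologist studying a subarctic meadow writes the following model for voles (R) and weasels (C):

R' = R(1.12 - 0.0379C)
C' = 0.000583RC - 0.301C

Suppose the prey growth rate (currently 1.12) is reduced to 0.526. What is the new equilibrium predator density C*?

At the interior fixed point, setting dR/dt = 0 with R > 0 fixes C* = (prey growth rate)/(RC coefficient) — independent of the other coefficients.
With the change, C* = 0.526/0.0379 = 13.9; it falls from 29.6.

C* ≈ 13.9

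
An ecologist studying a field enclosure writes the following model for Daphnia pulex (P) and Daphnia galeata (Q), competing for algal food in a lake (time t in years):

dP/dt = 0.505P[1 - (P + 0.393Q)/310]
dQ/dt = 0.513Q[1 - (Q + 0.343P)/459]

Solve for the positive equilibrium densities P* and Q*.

P* ≈ 150, Q* ≈ 408

Setting both brackets to zero gives the nullclines P + 0.393Q = 310 and 0.343P + Q = 459.
Substituting Q = 459 - 0.343P into the first: P(1 - 0.393·0.343) = 310 - 0.393·459.
So P* = 130/0.865 = 150, and then Q* = 459 - 0.343·150 = 408.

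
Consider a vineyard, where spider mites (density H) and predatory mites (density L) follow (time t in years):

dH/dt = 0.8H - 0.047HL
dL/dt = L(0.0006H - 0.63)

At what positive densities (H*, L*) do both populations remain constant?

Set dL/dt = 0 with L > 0: 0.0006H - 0.63 = 0, so H* = 0.63/0.0006 = 1050.
Set dH/dt = 0 with H > 0: 0.8 - 0.047L = 0, so L* = 0.8/0.047 = 17.

H* ≈ 1050, L* ≈ 17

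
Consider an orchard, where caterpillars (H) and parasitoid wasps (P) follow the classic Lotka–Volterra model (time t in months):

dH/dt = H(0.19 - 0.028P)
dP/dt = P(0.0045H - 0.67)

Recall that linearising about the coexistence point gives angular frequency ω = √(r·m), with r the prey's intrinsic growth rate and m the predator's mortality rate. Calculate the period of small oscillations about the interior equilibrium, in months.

T ≈ 17.6 months

Here r = 0.19 and m = 0.67, so r·m = 0.127.
ω = √0.127 = 0.357 per month, hence T = 2π/ω ≈ 17.6 months.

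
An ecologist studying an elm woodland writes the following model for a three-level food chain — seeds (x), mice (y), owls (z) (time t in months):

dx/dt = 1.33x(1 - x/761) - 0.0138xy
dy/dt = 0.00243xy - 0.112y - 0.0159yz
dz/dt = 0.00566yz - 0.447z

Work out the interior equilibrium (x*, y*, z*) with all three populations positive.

x* ≈ 137, y* ≈ 79, z* ≈ 14

From dz/dt = 0: 0.00566y* = 0.447, so y* = 79.
From dx/dt = 0: 1.33(1 - x*/761) = 0.0138·79, giving x* = 761·(1 - 0.819) = 137.
From dy/dt = 0: 0.00243·137 - 0.112 = 0.0159z*, so z* = 0.222/0.0159 = 14.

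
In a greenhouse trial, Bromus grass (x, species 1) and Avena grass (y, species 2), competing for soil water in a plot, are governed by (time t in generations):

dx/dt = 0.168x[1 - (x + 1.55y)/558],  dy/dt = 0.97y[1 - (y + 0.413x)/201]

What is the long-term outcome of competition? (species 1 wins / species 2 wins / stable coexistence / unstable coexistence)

species 1 excludes species 2

Compare the nullcline intercepts: K1/α12 = 558/1.55 = 360 > K2 = 201; K2/α21 = 201/0.413 = 487 < K1 = 558.
Since the inequalities point opposite ways, species 1 can invade but species 2 cannot.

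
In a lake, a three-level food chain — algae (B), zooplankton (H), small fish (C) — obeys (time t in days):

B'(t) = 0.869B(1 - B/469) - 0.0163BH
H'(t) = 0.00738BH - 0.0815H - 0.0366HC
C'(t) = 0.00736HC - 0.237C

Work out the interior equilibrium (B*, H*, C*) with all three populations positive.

From dC/dt = 0: 0.00736H* = 0.237, so H* = 32.2.
From dB/dt = 0: 0.869(1 - B*/469) = 0.0163·32.2, giving B* = 469·(1 - 0.604) = 186.
From dH/dt = 0: 0.00738·186 - 0.0815 = 0.0366C*, so C* = 1.29/0.0366 = 35.2.

B* ≈ 186, H* ≈ 32.2, C* ≈ 35.2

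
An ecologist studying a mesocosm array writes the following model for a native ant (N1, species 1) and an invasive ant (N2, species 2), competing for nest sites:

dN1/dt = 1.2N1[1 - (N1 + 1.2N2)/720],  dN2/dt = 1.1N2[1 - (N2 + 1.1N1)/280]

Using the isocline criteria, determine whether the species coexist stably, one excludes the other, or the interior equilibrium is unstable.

Compare the nullcline intercepts: K1/α12 = 720/1.2 = 600 > K2 = 280; K2/α21 = 280/1.1 = 255 < K1 = 720.
Since the inequalities point opposite ways, species 1 can invade but species 2 cannot.

species 1 excludes species 2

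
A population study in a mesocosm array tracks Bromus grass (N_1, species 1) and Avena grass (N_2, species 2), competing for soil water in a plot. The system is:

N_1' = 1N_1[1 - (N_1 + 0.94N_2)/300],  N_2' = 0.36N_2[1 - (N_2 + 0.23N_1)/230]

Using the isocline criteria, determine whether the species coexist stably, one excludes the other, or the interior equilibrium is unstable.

Compare the nullcline intercepts: K1/α12 = 300/0.94 = 319 > K2 = 230; K2/α21 = 230/0.23 = 1000 > K1 = 300.
Since both inequalities hold, each species can invade when rare, so the interior equilibrium is stable.

stable coexistence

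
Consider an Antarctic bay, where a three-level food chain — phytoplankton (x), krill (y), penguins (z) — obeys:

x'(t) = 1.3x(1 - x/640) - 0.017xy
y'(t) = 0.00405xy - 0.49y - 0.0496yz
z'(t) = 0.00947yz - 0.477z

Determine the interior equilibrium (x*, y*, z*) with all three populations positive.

x* ≈ 218, y* ≈ 50.4, z* ≈ 7.96

From dz/dt = 0: 0.00947y* = 0.477, so y* = 50.4.
From dx/dt = 0: 1.3(1 - x*/640) = 0.017·50.4, giving x* = 640·(1 - 0.659) = 218.
From dy/dt = 0: 0.00405·218 - 0.49 = 0.0496z*, so z* = 0.395/0.0496 = 7.96.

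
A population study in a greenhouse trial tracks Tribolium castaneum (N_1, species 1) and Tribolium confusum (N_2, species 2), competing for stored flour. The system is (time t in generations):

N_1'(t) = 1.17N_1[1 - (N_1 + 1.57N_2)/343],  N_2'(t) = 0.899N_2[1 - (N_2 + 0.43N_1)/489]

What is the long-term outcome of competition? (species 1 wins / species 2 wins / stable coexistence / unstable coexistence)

Compare the nullcline intercepts: K1/α12 = 343/1.57 = 218 < K2 = 489; K2/α21 = 489/0.43 = 1140 > K1 = 343.
Since the inequalities point opposite ways, species 2 can invade but species 1 cannot.

species 2 excludes species 1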